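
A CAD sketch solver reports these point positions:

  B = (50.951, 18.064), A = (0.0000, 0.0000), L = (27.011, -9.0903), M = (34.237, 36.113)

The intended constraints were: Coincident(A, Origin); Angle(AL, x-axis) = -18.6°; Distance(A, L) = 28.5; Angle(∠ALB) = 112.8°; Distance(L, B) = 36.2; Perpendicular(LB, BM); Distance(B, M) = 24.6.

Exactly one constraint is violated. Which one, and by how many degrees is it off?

Perpendicular(LB, BM) — off by 5.80°.

A = (0.00, 0.00) ✓; AL at -18.60° ✓; |AL| = 28.50 ✓; ∠ALB = 112.8° ✓; |LB| = 36.20 ✓; ∠(LB, BM) = 84.20° ✗; |BM| = 24.60 ✓.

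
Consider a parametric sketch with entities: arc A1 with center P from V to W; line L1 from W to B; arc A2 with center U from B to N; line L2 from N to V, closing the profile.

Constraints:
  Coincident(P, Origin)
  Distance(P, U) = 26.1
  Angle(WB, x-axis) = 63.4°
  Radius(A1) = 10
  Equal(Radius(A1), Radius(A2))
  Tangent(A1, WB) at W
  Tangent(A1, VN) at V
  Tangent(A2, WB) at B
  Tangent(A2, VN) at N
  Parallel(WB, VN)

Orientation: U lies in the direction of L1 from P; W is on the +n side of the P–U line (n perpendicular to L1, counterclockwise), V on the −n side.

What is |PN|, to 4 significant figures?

27.95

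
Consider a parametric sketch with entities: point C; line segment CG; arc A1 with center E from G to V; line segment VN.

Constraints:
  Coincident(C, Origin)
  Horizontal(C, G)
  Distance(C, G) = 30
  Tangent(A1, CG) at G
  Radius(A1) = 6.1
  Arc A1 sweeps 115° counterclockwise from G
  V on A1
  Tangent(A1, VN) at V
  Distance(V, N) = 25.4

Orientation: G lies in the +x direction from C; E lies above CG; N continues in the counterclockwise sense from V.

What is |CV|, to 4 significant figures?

36.57

C is at the origin; CG is horizontal with |CG| = 30.0 and G on the +x side, so G = (30.00, 0.000). The tangent condition forces EG to be normal to CG, so E = G + (0, 6.1) = (30.00, 6.100). On A1, G sits at bearing -90° from E; a 115° counterclockwise sweep puts V at bearing 25°, so V = E + 6.1·(cos 25°, sin 25°) = (35.53, 8.678). Then |CV| = |V − C| = 36.57.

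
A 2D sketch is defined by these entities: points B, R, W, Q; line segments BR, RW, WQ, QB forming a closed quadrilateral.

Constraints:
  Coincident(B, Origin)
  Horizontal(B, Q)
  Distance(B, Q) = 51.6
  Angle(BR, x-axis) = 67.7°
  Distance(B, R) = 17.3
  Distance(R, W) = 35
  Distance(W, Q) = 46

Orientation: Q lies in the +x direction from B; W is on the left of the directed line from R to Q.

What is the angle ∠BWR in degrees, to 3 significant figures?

7.20°

Checks: |RW| = 35.00 ✓; |WQ| = 46.00 ✓.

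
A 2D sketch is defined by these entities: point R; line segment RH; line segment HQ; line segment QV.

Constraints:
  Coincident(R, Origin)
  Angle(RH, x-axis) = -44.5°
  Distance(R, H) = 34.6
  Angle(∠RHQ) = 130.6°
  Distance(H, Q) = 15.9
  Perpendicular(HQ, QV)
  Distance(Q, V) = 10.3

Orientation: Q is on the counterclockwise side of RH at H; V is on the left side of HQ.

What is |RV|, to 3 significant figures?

41.6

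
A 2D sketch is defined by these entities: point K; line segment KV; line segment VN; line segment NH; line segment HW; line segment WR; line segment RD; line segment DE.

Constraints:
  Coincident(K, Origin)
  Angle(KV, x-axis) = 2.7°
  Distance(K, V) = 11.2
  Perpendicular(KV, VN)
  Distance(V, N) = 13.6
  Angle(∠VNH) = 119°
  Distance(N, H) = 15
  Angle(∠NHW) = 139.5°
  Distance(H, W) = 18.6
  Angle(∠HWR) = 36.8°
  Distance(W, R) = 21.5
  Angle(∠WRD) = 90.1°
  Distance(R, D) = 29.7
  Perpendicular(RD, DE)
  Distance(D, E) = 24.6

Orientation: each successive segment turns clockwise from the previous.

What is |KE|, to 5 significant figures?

46.487

∠WRD = 90.1° gives RD at -61.900° from the x-axis; with |RD| = 29.7, D = (13.657, -34.199). RD is perpendicular to DE, so DE runs at -151.90°; with |DE| = 24.6, E = (-8.0429, -45.786). Then |KE| = |E − K| = 46.487.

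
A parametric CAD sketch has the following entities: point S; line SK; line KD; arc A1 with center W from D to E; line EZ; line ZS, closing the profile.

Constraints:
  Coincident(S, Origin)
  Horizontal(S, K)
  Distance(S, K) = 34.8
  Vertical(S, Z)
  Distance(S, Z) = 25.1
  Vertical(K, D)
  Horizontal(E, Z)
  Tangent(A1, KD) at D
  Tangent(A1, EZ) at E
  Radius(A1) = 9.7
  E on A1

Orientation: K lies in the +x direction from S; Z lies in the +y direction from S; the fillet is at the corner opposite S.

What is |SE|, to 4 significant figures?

35.50

S is at the origin; S and K share the same y with |SK| = 34.8 and K on the +x side, so K = (34.80, 0.000). SZ is vertical with |SZ| = 25.1 and Z on the +y side, so Z = (0.000, 25.10). The virtual corner opposite S is at (34.80, 25.10). A1 meets KD tangentially, so WD is at right angles to KD and tangency of A1 to EZ means the radius WE is perpendicular to EZ, with radius 9.7, so the center W sits 9.7 in from both sides at W = (25.10, 15.40). That places the tangent points at D = (34.80, 15.40) on KD and E = (25.10, 25.10) on EZ. Then |SE| = |E − S| = 35.50.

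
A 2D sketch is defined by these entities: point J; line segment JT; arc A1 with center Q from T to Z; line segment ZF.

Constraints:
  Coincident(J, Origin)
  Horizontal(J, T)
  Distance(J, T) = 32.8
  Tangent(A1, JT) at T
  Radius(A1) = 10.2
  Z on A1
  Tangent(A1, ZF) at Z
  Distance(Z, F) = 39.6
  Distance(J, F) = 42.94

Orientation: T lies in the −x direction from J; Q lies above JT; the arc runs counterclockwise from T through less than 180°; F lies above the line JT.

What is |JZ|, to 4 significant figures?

24.25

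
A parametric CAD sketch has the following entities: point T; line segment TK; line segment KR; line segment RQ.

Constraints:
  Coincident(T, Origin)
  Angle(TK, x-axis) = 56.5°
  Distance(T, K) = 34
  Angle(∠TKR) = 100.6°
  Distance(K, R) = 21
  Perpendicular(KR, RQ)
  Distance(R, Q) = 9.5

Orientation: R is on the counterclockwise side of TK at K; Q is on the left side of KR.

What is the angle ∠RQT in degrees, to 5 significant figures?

131.27°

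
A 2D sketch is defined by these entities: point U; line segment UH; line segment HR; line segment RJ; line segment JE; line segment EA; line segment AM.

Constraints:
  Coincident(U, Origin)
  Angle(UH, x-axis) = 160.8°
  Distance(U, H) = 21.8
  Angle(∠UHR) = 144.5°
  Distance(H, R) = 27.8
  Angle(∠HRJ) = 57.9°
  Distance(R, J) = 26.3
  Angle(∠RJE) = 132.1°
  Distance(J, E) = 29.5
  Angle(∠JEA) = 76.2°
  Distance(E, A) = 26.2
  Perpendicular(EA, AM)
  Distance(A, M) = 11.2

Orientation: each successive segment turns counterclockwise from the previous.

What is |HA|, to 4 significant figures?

13.55

U is at the origin; UH runs at 160.8° with length 21.8, so H = (-20.59, 7.169). ∠UHR = 144.5° gives HR at -163.7° from the x-axis; with |HR| = 27.8, R = (-47.27, -0.6332). ∠HRJ = 57.9° gives RJ at -41.60° from the x-axis; with |RJ| = 26.3, J = (-27.60, -18.09). ∠RJE = 132.1° gives JE at 6.300° from the x-axis; with |JE| = 29.5, E = (1.719, -14.86). ∠JEA = 76.2° gives EA at 110.1° from the x-axis; with |EA| = 26.2, A = (-7.285, 9.747). Then |HA| = |A − H| = 13.55.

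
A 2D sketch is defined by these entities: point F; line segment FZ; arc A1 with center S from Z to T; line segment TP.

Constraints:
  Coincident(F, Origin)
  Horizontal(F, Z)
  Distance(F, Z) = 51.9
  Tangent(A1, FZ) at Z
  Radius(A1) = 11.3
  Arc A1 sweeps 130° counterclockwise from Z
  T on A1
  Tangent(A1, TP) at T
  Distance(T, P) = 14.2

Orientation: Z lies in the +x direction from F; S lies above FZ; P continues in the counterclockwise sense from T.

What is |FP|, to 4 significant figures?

59.26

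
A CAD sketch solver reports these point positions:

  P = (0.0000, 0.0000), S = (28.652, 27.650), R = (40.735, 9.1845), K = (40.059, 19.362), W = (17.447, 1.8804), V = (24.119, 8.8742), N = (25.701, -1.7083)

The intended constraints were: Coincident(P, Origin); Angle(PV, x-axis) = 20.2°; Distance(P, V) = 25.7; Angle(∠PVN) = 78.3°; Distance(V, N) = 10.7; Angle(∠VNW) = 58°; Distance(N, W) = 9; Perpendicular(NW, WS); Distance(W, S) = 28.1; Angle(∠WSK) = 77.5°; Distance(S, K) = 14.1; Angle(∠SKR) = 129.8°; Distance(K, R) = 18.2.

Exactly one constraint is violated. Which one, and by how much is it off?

Distance(K, R) = 18.2 — off by 8.00.

P = (0.00, 0.00) ✓; PV at 20.20° ✓; |PV| = 25.70 ✓; ∠PVN = 78.30° ✓; |VN| = 10.70 ✓; ∠VNW = 58.00° ✓; |NW| = 9.000 ✓; ∠(NW, WS) = 90.00° ✓; |WS| = 28.10 ✓; ∠WSK = 77.50° ✓; |SK| = 14.10 ✓; ∠SKR = 129.8° ✓; |KR| = 10.20 ✗.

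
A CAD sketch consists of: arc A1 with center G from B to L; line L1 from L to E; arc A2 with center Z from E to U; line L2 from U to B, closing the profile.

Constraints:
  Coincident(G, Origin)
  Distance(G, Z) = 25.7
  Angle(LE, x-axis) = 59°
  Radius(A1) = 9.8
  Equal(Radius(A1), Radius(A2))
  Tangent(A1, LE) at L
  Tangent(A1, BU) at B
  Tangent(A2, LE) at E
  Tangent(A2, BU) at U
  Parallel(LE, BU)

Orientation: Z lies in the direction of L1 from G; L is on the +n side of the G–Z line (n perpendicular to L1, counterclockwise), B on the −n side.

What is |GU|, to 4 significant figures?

27.51

The slot axis is L1's direction at 59.0°, so u = (cos 59.0°, sin 59.0°) = (0.5150, 0.8572) and n = (−sin 59.0°, cos 59.0°) = (-0.8572, 0.5150). G is at the origin and Z lies 25.7 along u from G, so Z = 25.7·u = (13.24, 22.03). Tangency of A1 to both parallel lines with radius 9.8 puts L and B at G ± 9.8·n: L = (-8.400, 5.047), B = (8.400, -5.047). Equal radii place E and U the same way about Z: E = Z + 9.8·n = (4.836, 27.08), U = Z − 9.8·n = (21.64, 16.98). Then |GU| = |U − G| = 27.51.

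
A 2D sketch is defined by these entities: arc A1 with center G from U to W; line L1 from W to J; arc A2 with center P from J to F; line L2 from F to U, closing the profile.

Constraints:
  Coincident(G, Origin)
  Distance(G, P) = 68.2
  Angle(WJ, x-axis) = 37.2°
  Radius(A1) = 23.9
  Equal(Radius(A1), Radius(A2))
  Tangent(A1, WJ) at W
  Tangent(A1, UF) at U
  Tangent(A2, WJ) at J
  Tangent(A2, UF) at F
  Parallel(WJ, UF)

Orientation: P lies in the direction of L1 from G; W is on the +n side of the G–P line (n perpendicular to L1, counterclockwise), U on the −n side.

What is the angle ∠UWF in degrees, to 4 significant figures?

54.97°

The slot axis is L1's direction at 37.2°, so u = (cos 37.2°, sin 37.2°) = (0.7965, 0.6046) and n = (−sin 37.2°, cos 37.2°) = (-0.6046, 0.7965). G is at the origin and P lies 68.2 along u from G, so P = 68.2·u = (54.32, 41.23). Tangency of A1 to both parallel lines with radius 23.9 puts W and U at G ± 23.9·n: W = (-14.45, 19.04), U = (14.45, -19.04). Equal radii place J and F the same way about P: J = P + 23.9·n = (39.87, 60.27), F = P − 23.9·n = (68.77, 22.20). Then cos ∠UWF = WU·WF / (|WU||WF|), giving 54.97°.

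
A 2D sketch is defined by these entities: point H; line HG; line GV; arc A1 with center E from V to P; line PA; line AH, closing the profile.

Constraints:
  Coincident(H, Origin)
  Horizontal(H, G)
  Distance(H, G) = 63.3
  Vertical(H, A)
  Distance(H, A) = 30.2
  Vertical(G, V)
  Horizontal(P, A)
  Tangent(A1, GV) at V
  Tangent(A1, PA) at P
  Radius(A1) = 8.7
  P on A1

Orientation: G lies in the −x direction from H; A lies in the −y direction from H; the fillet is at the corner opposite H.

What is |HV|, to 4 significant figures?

66.85

H is at the origin; HG is horizontal with |HG| = 63.3 and G on the −x side, so G = (-63.30, 0.000). HA is vertical with |HA| = 30.2 and A on the −y side, so A = (0.000, -30.20). The virtual corner opposite H is at (-63.30, -30.20). The tangent condition forces EV to be normal to GV and tangency of A1 to PA means the radius EP is perpendicular to PA, with radius 8.7, so the center E sits 8.7 in from both sides at E = (-54.60, -21.50). That places the tangent points at V = (-63.30, -21.50) on GV and P = (-54.60, -30.20) on PA. Then |HV| = |V − H| = 66.85.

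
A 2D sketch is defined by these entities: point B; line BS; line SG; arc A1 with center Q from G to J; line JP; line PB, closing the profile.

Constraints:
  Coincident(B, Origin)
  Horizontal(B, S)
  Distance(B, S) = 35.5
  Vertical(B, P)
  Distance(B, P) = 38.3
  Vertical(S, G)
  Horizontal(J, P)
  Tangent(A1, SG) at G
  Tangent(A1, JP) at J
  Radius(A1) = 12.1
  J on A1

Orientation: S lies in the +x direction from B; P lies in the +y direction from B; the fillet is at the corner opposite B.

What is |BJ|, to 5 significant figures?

44.883

B is at the origin; B and S share the same y with |BS| = 35.5 and S on the +x side, so S = (35.500, 0.0000). B and P share the same x with |BP| = 38.3 and P on the +y side, so P = (0.0000, 38.300). The virtual corner opposite B is at (35.500, 38.300). Tangency of A1 to SG means the radius QG is perpendicular to SG and since A1 is tangent to JP there, QJ ⟂ JP, with radius 12.1, so the center Q sits 12.1 in from both sides at Q = (23.400, 26.200). That places the tangent points at G = (35.500, 26.200) on SG and J = (23.400, 38.300) on JP. Then |BJ| = |J − B| = 44.883.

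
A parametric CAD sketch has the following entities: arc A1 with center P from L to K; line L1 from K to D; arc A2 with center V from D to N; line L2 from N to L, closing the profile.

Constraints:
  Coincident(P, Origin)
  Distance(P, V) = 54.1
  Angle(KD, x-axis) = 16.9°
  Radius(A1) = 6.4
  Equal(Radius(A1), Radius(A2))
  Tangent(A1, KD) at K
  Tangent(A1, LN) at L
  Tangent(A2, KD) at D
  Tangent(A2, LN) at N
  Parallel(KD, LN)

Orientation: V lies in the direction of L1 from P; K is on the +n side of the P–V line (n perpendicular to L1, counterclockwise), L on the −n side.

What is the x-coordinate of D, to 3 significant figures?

49.9

Tangency of A1 to both parallel lines with radius 6.4 puts K and L at P ± 6.4·n: K = (-1.86, 6.12), L = (1.86, -6.12). Equal radii place D and N the same way about V: D = V + 6.4·n = (49.9, 21.9), N = V − 6.4·n = (53.6, 9.60). So D.x = 49.9.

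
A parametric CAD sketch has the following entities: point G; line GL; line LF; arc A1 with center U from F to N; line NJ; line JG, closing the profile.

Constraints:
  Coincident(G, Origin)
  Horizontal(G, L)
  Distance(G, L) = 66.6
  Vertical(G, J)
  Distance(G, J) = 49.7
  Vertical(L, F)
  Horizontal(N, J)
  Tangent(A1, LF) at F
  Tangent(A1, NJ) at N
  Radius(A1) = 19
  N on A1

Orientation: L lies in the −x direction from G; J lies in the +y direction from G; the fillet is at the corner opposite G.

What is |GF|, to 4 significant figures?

73.34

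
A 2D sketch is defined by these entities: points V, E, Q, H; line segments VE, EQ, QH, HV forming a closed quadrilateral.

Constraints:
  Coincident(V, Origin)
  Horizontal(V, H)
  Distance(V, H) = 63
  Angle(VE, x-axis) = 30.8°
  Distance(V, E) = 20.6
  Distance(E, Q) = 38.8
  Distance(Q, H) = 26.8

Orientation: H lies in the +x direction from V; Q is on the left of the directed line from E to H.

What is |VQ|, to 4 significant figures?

59.24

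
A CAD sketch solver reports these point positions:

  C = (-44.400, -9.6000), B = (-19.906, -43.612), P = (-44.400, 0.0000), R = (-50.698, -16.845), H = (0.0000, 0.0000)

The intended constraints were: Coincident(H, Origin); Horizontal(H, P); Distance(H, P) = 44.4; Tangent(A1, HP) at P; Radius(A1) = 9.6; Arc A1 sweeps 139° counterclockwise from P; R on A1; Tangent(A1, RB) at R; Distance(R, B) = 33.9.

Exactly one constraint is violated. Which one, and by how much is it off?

Distance(R, B) = 33.9 — off by 6.90.

H = (0.00, 0.00) ✓; H.y = 0.00, P.y = 0.00 ✓; |HP| = 44.40 ✓; ∠(CP, PH) = 90.00° ✓; |CP| = 9.600 ✓; bearing(C→R) − bearing(C→P) = 139.0° ✓; |CR| = 9.600 ✓; ∠(CR, RB) = 90.00° ✓; |RB| = 40.80 ✗.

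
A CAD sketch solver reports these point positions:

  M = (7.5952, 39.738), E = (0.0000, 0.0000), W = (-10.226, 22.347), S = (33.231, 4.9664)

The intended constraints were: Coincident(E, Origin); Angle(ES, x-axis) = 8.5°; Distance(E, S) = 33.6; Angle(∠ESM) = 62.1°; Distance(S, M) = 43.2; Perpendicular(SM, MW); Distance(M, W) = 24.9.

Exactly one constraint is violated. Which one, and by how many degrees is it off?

Perpendicular(SM, MW) — off by 7.90°.

E = (0.00, 0.00) ✓; ES at 8.500° ✓; |ES| = 33.60 ✓; ∠ESM = 62.10° ✓; |SM| = 43.20 ✓; ∠(SM, MW) = 97.90° ✗; |MW| = 24.90 ✓.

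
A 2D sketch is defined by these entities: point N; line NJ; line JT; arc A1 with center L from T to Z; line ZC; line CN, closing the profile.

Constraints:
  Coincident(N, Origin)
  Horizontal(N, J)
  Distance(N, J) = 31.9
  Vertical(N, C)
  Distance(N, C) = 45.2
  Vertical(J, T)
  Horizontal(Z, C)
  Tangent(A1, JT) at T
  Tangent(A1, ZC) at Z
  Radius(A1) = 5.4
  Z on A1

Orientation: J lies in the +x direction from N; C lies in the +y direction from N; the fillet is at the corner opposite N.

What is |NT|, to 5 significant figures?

51.006

N is at the origin; NJ is horizontal with |NJ| = 31.9 and J on the +x side, so J = (31.900, 0.0000). N and C share the same x with |NC| = 45.2 and C on the +y side, so C = (0.0000, 45.200). The virtual corner opposite N is at (31.900, 45.200). Since A1 is tangent to JT there, LT ⟂ JT and A1 meets ZC tangentially, so LZ is at right angles to ZC, with radius 5.4, so the center L sits 5.4 in from both sides at L = (26.500, 39.800). That places the tangent points at T = (31.900, 39.800) on JT and Z = (26.500, 45.200) on ZC. Then |NT| = |T − N| = 51.006.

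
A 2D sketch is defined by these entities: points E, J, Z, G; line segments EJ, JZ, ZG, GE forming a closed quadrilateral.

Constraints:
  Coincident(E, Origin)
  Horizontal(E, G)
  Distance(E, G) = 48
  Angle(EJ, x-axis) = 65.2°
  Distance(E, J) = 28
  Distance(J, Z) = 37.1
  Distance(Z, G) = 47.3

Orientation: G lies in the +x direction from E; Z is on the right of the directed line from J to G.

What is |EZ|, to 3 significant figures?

10.5

Checks: |JZ| = 37.10 ✓; |ZG| = 47.30 ✓.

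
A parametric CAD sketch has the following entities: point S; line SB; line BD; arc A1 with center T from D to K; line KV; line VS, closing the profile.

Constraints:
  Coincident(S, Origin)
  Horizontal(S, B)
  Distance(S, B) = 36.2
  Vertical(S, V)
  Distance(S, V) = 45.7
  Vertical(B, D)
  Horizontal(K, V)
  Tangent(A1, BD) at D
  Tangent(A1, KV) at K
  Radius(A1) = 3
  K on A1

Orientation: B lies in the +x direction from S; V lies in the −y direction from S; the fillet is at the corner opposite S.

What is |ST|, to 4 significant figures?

54.09

S and V share the same x with |SV| = 45.7 and V on the −y side, so V = (0.000, -45.70). The virtual corner opposite S is at (36.20, -45.70). The tangent condition forces TD to be normal to BD and A1 meets KV tangentially, so TK is at right angles to KV, with radius 3.0, so the center T sits 3.0 in from both sides at T = (33.20, -42.70). Then |ST| = |T − S| = 54.09.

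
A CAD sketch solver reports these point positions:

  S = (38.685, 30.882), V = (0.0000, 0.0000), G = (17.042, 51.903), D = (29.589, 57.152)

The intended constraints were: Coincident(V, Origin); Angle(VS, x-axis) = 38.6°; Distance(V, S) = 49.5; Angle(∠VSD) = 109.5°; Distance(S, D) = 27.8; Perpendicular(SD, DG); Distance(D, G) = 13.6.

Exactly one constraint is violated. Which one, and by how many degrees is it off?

Perpendicular(SD, DG) — off by 3.60°.

V = (0.00, 0.00) ✓; VS at 38.60° ✓; |VS| = 49.50 ✓; ∠VSD = 109.5° ✓; |SD| = 27.80 ✓; ∠(SD, DG) = 93.60° ✗; |DG| = 13.60 ✓.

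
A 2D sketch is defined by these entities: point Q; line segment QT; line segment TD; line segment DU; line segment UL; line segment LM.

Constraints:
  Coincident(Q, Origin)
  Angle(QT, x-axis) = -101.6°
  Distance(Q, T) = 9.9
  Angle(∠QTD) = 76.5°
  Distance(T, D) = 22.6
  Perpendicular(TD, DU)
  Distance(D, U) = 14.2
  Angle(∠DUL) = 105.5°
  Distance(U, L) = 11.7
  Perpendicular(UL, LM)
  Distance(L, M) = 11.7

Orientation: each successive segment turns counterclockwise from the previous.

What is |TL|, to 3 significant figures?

20.7

Q is at the origin; QT runs at -101.6° with length 9.9, so T = (-1.99, -9.70). ∠QTD = 76.5° gives TD at 1.90° from the x-axis; with |TD| = 22.6, D = (20.6, -8.95). The perpendicularity gives DU at right angles to TD, so DU runs at 91.9°; with |DU| = 14.2, U = (20.1, 5.24). ∠DUL = 105.5° gives UL at 166° from the x-axis; with |UL| = 11.7, L = (8.75, 7.99). Then |TL| = |L − T| = 20.7.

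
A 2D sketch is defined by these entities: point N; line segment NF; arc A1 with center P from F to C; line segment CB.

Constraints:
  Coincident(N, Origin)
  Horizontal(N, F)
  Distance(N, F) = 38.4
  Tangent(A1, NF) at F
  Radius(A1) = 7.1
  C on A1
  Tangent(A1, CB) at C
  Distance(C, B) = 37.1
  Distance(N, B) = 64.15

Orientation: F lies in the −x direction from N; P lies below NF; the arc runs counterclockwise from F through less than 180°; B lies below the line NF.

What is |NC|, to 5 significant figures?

46.011

Checks: N = (0.00, 0.00) ✓; |PC| = 7.100 ✓; ∠(PC, CB) = 90.00° ✓; |CB| = 37.10 ✓; |NB| = 64.15 ✓.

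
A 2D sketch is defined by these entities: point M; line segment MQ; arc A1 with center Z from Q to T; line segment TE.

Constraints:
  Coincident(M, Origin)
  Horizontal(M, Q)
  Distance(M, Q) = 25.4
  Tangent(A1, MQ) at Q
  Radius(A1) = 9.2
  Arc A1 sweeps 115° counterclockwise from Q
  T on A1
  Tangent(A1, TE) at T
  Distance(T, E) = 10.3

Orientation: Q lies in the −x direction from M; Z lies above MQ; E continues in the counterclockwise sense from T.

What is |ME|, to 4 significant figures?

31.01

M is at the origin; M and Q share the same y with |MQ| = 25.4 and Q on the −x side, so Q = (-25.40, 0.000). A1 meets MQ tangentially, so ZQ is at right angles to MQ, so Z = Q + (0, 9.2) = (-25.40, 9.200). On A1, Q sits at bearing -90° from Z; a 115° counterclockwise sweep puts T at bearing 25°, so T = Z + 9.2·(cos 25°, sin 25°) = (-17.06, 13.09). The tangent condition forces ZT to be normal to TE, so TE runs along (−sin 25°, cos 25°); with |TE| = 10.3, E = (-21.41, 22.42). Then |ME| = |E − M| = 31.01.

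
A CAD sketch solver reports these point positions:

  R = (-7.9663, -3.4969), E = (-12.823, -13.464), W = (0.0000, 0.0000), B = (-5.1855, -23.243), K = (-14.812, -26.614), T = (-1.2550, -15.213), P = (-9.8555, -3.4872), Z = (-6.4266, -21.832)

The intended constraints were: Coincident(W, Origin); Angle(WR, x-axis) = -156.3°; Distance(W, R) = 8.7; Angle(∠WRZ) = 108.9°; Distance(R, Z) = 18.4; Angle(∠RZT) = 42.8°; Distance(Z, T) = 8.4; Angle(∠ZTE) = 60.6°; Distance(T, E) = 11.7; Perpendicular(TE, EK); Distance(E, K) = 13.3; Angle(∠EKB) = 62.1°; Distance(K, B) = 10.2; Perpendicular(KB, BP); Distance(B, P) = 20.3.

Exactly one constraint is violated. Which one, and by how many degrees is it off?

Perpendicular(KB, BP) — off by 6.00°.

W = (0.00, 0.00) ✓; WR at -156.3° ✓; |WR| = 8.700 ✓; ∠WRZ = 108.9° ✓; |RZ| = 18.40 ✓; ∠RZT = 42.80° ✓; |ZT| = 8.400 ✓; ∠ZTE = 60.60° ✓; |TE| = 11.70 ✓; ∠(TE, EK) = 90.00° ✓; |EK| = 13.30 ✓; ∠EKB = 62.10° ✓; |KB| = 10.20 ✓; ∠(KB, BP) = 84.00° ✗; |BP| = 20.30 ✓.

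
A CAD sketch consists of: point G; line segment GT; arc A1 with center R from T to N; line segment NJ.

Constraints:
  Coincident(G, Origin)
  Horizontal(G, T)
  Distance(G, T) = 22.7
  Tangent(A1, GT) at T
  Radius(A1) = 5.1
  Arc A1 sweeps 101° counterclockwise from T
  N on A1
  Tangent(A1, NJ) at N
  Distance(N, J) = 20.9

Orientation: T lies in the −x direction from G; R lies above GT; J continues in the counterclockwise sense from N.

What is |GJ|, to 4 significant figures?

34.31

On A1, T sits at bearing -90° from R; a 101° counterclockwise sweep puts N at bearing 11°, so N = R + 5.1·(cos 11°, sin 11°) = (-17.69, 6.073). The tangent condition forces RN to be normal to NJ, so NJ runs along (−sin 11°, cos 11°); with |NJ| = 20.9, J = (-21.68, 26.59). Then |GJ| = |J − G| = 34.31.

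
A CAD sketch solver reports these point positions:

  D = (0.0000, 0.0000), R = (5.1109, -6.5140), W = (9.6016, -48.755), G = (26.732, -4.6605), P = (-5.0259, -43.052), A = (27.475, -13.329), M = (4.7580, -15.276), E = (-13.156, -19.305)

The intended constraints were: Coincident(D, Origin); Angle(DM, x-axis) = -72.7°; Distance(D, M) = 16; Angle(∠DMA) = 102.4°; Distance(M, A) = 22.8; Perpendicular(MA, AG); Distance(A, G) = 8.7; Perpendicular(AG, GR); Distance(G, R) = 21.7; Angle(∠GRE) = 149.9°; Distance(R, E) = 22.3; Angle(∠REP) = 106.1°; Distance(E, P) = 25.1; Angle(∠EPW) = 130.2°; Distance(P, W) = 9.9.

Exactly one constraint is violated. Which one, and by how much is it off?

Distance(P, W) = 9.9 — off by 5.80.

D = (0.00, 0.00) ✓; DM at -72.70° ✓; |DM| = 16.00 ✓; ∠DMA = 102.4° ✓; |MA| = 22.80 ✓; ∠(MA, AG) = 90.00° ✓; |AG| = 8.700 ✓; ∠(AG, GR) = 90.00° ✓; |GR| = 21.70 ✓; ∠GRE = 149.9° ✓; |RE| = 22.30 ✓; ∠REP = 106.1° ✓; |EP| = 25.10 ✓; ∠EPW = 130.2° ✓; |PW| = 15.70 ✗.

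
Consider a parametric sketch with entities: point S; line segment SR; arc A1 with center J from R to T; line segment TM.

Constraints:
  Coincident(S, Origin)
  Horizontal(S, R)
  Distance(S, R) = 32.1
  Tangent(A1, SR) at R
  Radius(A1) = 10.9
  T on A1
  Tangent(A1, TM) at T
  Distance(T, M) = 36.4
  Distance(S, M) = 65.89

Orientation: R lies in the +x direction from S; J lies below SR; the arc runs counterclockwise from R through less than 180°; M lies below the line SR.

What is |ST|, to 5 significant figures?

29.866

Checks: ∠(JR, RS) = 90.00° ✓; |JT| = 10.90 ✓; ∠(JT, TM) = 90.00° ✓; |TM| = 36.40 ✓; |SM| = 65.89 ✓.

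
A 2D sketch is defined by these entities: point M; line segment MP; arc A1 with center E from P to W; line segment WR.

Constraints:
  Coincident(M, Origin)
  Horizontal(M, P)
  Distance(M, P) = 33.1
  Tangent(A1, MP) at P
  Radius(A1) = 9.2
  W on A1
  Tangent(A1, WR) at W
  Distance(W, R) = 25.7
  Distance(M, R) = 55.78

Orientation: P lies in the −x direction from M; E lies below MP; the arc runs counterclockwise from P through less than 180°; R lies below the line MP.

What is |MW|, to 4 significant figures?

43.14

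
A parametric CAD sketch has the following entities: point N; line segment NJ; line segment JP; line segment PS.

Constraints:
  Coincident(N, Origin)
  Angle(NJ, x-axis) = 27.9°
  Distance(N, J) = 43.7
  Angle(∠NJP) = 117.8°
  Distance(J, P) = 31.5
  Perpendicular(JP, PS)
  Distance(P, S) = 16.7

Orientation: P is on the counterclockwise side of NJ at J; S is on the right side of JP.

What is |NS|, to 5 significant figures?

75.868

∠NJP = 117.8°, so JP runs at 27.9° + (180° − 117.8°) = 90.100° from the x-axis; with |JP| = 31.5, P = J + 31.5·(cos 90.100°, sin 90.100°) = (38.566, 51.948). JP is perpendicular to PS; with |PS| = 16.7 on the right of JP, S = P + 16.7·(1.0000, 0.0017453) = (55.266, 51.978). Then |NS| = |S − N| = 75.868.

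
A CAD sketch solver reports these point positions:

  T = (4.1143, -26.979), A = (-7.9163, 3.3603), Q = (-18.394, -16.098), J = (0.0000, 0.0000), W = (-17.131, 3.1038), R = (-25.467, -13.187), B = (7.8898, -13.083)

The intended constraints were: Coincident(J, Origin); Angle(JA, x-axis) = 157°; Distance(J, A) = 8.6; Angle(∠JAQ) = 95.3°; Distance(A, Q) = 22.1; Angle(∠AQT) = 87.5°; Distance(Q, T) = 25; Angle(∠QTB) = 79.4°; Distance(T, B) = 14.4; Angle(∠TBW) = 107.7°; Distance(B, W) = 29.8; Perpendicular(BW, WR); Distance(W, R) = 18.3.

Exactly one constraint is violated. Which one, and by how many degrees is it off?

Perpendicular(BW, WR) — off by 5.80°.

J = (0.00, 0.00) ✓; JA at 157.0° ✓; |JA| = 8.600 ✓; ∠JAQ = 95.30° ✓; |AQ| = 22.10 ✓; ∠AQT = 87.50° ✓; |QT| = 25.00 ✓; ∠QTB = 79.40° ✓; |TB| = 14.40 ✓; ∠TBW = 107.7° ✓; |BW| = 29.80 ✓; ∠(BW, WR) = 95.80° ✗; |WR| = 18.30 ✓.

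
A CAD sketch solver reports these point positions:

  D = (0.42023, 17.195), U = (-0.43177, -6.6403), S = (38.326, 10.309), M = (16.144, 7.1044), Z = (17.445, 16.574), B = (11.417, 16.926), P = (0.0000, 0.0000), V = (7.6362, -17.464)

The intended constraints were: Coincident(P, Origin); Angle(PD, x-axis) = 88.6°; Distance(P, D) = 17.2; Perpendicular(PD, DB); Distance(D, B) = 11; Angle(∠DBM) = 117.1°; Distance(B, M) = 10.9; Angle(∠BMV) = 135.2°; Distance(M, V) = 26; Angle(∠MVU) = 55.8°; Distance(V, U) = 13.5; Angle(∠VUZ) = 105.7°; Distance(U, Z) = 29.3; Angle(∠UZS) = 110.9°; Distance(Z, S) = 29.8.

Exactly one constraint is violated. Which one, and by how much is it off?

Distance(Z, S) = 29.8 — off by 8.00.

P = (0.00, 0.00) ✓; PD at 88.60° ✓; |PD| = 17.20 ✓; ∠(PD, DB) = 90.00° ✓; |DB| = 11.00 ✓; ∠DBM = 117.1° ✓; |BM| = 10.90 ✓; ∠BMV = 135.2° ✓; |MV| = 26.00 ✓; ∠MVU = 55.80° ✓; |VU| = 13.50 ✓; ∠VUZ = 105.7° ✓; |UZ| = 29.30 ✓; ∠UZS = 110.9° ✓; |ZS| = 21.80 ✗.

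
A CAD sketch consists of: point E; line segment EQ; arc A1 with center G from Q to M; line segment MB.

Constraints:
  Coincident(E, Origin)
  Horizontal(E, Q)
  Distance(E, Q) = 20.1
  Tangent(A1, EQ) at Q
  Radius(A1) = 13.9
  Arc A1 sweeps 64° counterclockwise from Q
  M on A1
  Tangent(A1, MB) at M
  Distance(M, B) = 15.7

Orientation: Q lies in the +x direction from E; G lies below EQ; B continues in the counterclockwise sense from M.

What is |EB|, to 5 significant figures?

21.930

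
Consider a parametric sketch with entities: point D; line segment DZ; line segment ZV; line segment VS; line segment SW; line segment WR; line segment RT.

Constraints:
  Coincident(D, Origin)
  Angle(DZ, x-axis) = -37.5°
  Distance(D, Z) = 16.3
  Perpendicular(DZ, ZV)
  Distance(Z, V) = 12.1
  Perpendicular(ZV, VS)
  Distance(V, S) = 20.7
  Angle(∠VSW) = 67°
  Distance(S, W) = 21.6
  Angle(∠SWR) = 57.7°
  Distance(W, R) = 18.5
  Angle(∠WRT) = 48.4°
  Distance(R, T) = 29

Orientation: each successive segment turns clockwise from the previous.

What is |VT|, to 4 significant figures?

31.59

D is at the origin; DZ runs at -37.5° with length 16.3, so Z = (12.93, -9.923). DZ ⟂ ZV, so ZV runs at -127.5°; with |ZV| = 12.1, V = (5.566, -19.52). ZV ⟂ VS, so VS runs at 142.5°; with |VS| = 20.7, S = (-10.86, -6.921). ∠VSW = 67.0° gives SW at 29.50° from the x-axis; with |SW| = 21.6, W = (7.943, 3.715). ∠SWR = 57.7° gives WR at -92.80° from the x-axis; with |WR| = 18.5, R = (7.039, -14.76). ∠WRT = 48.4° gives RT at 135.6° from the x-axis; with |RT| = 29.0, T = (-13.68, 5.528). Then |VT| = |T − V| = 31.59.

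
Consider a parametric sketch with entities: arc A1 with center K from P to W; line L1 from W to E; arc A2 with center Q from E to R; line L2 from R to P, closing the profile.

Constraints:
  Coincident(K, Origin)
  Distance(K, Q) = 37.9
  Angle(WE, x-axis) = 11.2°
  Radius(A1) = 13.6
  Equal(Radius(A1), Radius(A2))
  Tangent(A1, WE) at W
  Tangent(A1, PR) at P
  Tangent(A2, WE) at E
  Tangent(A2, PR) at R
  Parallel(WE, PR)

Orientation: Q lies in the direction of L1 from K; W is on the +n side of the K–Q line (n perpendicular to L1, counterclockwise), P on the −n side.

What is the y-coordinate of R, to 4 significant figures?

-5.980

The slot axis is L1's direction at 11.2°, so u = (cos 11.2°, sin 11.2°) = (0.9810, 0.1942) and n = (−sin 11.2°, cos 11.2°) = (-0.1942, 0.9810). K is at the origin and Q lies 37.9 along u from K, so Q = 37.9·u = (37.18, 7.361). Tangency of A1 to both parallel lines with radius 13.6 puts W and P at K ± 13.6·n: W = (-2.642, 13.34), P = (2.642, -13.34). Equal radii place E and R the same way about Q: E = Q + 13.6·n = (34.54, 20.70), R = Q − 13.6·n = (39.82, -5.980). So R.y = -5.980.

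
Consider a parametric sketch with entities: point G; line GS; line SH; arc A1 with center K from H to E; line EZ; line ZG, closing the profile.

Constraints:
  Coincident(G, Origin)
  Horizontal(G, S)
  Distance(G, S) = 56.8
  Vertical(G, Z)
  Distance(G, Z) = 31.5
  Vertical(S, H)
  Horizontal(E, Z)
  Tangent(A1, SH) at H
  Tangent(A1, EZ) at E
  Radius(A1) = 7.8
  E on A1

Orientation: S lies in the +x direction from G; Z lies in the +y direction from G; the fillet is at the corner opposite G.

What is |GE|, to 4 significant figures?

58.25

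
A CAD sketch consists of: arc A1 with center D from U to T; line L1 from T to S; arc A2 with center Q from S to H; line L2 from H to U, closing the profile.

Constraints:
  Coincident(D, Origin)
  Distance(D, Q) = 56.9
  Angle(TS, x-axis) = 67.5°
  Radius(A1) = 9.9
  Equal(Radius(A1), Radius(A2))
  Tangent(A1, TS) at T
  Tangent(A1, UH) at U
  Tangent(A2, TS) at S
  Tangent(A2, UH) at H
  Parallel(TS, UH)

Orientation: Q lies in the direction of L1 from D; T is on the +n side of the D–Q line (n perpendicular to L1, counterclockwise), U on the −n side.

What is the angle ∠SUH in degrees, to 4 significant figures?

19.19°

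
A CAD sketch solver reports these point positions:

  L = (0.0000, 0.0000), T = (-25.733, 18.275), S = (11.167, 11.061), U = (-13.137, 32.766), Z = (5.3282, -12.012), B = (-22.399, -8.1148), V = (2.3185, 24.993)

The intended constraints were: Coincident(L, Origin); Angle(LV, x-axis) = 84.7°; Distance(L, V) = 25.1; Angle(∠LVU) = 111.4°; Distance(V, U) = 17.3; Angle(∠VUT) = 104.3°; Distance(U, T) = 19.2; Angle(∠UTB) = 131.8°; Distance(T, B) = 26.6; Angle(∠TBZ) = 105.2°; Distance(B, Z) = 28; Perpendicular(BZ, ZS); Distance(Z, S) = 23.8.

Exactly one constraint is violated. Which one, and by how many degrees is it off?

Perpendicular(BZ, ZS) — off by 6.20°.

L = (0.00, 0.00) ✓; LV at 84.70° ✓; |LV| = 25.10 ✓; ∠LVU = 111.4° ✓; |VU| = 17.30 ✓; ∠VUT = 104.3° ✓; |UT| = 19.20 ✓; ∠UTB = 131.8° ✓; |TB| = 26.60 ✓; ∠TBZ = 105.2° ✓; |BZ| = 28.00 ✓; ∠(BZ, ZS) = 83.80° ✗; |ZS| = 23.80 ✓.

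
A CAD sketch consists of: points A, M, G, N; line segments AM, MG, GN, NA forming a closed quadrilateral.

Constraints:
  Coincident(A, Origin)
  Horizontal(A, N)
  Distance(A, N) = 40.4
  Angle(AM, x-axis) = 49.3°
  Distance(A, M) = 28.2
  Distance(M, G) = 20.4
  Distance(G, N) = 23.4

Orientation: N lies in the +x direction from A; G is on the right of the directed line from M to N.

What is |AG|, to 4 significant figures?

17.05

Checks: |MG| = 20.40 ✓; |GN| = 23.40 ✓.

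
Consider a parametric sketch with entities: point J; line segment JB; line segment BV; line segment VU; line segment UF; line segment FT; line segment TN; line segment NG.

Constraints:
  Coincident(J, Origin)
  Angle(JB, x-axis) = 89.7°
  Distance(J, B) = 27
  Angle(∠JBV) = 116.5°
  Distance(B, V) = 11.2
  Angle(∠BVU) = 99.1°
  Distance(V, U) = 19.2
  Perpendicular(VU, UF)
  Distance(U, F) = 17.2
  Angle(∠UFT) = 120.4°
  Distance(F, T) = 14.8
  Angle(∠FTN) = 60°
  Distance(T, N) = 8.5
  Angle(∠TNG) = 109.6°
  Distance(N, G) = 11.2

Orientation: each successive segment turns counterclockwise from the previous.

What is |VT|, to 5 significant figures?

25.514

J is at the origin; JB runs at 89.7° with length 27.0, so B = (0.14137, 27.000). ∠JBV = 116.5° gives BV at 153.20° from the x-axis; with |BV| = 11.2, V = (-9.8556, 32.049). ∠BVU = 99.1° gives VU at -125.90° from the x-axis; with |VU| = 19.2, U = (-21.114, 16.497). VU ⟂ UF, so UF runs at -35.900°; with |UF| = 17.2, F = (-7.1812, 6.4111). ∠UFT = 120.4° gives FT at 23.700° from the x-axis; with |FT| = 14.8, T = (6.3706, 12.360). Then |VT| = |T − V| = 25.514.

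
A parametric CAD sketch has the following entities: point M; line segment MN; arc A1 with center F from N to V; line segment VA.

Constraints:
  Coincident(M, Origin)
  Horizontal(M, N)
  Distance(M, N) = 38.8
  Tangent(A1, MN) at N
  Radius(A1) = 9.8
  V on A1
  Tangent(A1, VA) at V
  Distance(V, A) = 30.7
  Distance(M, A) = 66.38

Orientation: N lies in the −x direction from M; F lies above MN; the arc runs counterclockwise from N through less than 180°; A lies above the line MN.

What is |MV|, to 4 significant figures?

36.28

Checks: ∠(FN, NM) = 90.00° ✓; |FN| = 9.800 ✓; |FV| = 9.800 ✓; ∠(FV, VA) = 90.00° ✓; |VA| = 30.70 ✓; |MA| = 66.38 ✓.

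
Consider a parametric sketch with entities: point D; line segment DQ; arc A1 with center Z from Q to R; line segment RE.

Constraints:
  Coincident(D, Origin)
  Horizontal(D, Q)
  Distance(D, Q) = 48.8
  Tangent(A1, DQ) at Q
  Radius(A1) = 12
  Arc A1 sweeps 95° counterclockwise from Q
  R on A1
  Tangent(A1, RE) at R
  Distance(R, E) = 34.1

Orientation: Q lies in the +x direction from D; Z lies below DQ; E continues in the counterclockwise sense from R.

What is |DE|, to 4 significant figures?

61.61

D is at the origin; D and Q share the same y with |DQ| = 48.8 and Q on the +x side, so Q = (48.80, 0.000). Tangency of A1 to DQ means the radius ZQ is perpendicular to DQ, so Z = Q + (0, -12) = (48.80, -12.00). On A1, Q sits at bearing 90° from Z; a 95° counterclockwise sweep puts R at bearing 185°, so R = Z + 12.0·(cos 185°, sin 185°) = (36.85, -13.05). A1 meets RE tangentially, so ZR is at right angles to RE, so RE runs along (−sin 185°, cos 185°); with |RE| = 34.1, E = (39.82, -47.02). Then |DE| = |E − D| = 61.61.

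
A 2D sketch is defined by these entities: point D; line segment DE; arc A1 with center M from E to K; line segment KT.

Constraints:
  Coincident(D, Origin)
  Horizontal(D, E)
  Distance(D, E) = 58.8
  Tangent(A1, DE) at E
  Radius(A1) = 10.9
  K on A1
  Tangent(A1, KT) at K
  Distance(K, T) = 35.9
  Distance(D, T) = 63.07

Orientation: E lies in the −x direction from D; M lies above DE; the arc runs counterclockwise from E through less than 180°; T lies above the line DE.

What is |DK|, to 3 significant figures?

48.9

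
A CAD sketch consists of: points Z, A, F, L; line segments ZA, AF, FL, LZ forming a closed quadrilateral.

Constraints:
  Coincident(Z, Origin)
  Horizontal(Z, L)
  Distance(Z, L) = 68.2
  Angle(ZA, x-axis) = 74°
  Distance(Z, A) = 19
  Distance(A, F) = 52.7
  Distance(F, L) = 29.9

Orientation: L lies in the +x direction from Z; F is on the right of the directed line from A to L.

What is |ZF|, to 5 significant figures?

47.304

Z is at the origin; Z and L share the same y with |ZL| = 68.2 and L in +x, so L = (68.2, 0). ZA runs at 74.0° with |ZA| = 19.0, so A = (5.2371, 18.264). F is determined by |AF| = 52.7 and |FL| = 29.9 together: it lies at the intersection of circle(A, 52.7) and circle(L, 29.9). With |AL| = 65.558, the foot of the radical line on AL is 47.143 from A and the perpendicular offset is √(52.7² − 47.143²) = 23.556. Taking the right-of-AL solution: F = (43.951, -17.493).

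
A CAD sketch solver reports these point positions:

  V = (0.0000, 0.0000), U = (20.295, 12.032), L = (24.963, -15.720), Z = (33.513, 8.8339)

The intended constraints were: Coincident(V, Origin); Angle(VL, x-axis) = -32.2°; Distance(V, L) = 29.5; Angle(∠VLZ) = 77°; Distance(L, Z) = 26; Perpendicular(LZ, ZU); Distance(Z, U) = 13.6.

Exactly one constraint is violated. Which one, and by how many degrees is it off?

Perpendicular(LZ, ZU) — off by 5.60°.

V = (0.00, 0.00) ✓; VL at -32.20° ✓; |VL| = 29.50 ✓; ∠VLZ = 77.00° ✓; |LZ| = 26.00 ✓; ∠(LZ, ZU) = 95.60° ✗; |ZU| = 13.60 ✓.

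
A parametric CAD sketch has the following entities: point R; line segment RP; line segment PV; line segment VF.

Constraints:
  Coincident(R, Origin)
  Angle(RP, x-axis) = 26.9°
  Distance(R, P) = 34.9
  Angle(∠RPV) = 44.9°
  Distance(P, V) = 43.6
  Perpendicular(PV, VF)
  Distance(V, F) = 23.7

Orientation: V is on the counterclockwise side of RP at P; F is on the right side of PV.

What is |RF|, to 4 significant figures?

51.89

R is at the origin; RP runs at 26.9° with length 34.9, so P = 34.9·(cos 26.9°, sin 26.9°) = (31.12, 15.79). ∠RPV = 44.9°, so PV runs at 26.9° + (180° − 44.9°) = 162.0° from the x-axis; with |PV| = 43.6, V = P + 43.6·(cos 162.0°, sin 162.0°) = (-10.34, 29.26). PV ⟂ VF; with |VF| = 23.7 on the right of PV, F = V + 23.7·(0.3090, 0.9511) = (-3.019, 51.80). Then |RF| = |F − R| = 51.89.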